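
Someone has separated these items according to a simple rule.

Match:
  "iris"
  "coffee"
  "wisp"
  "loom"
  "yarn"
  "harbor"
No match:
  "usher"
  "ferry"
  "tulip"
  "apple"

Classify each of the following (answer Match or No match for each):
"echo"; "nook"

All 'Match' examples share one property — even length — and every 'No match' example lacks it.
"echo" → length 4 → Match.
"nook" → length 4 → Match.

Match, Match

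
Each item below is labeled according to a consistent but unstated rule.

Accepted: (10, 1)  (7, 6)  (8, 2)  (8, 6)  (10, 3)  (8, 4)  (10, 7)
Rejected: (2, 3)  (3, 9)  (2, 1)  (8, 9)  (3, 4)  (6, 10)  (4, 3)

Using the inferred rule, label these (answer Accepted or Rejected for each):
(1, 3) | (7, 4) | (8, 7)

Rejected, Accepted, Accepted

Every 'Accepted' example satisfies: first > second AND sum ≥ 10. None of the 'Rejected' examples do.
Rejected: (1, 3), since 1 < 3, 1+3 = 4.
Accepted: (7, 4), since 7 > 4, 7+4 = 11.
Accepted: (8, 7), since 8 > 7, 8+7 = 15.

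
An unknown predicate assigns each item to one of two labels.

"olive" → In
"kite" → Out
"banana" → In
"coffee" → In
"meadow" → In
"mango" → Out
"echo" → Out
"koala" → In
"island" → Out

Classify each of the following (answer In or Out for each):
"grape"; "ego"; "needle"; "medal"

Out, Out, In, Out

All 'In' examples share one property — has ≥ 3 vowels — and every 'Out' example lacks it.
"grape": 2 vowels — fails this test, so Out.
"ego": 2 vowels — fails this test, so Out.
"needle": 3 vowels — passes, so In.
"medal": 2 vowels — fails this test, so Out.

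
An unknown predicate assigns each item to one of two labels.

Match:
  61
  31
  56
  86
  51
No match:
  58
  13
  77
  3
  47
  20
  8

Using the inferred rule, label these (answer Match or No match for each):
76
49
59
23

Match, No match, No match, No match

'Match' ⟺ ≡ 1 (mod 5).
76: 76 mod 5 = 1, has this property → Match.
49: 49 mod 5 = 4, doesn't match → No match.
59: 59 mod 5 = 4, doesn't match → No match.
23: 23 mod 5 = 3, doesn't match → No match.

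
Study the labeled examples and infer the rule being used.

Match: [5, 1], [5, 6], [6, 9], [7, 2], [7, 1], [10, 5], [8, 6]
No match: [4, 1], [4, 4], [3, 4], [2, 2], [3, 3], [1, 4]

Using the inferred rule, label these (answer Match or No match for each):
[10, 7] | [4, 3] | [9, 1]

Match, No match, Match

'Match' ⟺ first ≥ 5.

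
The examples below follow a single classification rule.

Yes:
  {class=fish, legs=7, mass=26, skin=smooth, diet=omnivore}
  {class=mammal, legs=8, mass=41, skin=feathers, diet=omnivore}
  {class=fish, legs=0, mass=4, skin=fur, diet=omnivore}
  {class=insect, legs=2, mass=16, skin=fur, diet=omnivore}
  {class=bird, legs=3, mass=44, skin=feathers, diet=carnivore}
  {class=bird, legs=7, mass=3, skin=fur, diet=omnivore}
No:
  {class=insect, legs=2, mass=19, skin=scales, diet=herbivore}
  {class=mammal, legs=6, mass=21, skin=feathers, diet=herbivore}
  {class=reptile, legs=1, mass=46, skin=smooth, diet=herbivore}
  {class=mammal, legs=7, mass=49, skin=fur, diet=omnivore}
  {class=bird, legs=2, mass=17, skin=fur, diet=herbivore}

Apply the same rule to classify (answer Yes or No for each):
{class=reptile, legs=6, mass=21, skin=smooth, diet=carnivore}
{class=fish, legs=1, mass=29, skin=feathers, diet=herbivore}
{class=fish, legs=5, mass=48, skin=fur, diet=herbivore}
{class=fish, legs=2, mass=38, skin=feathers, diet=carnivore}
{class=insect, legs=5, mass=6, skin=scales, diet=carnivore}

All 'Yes' examples share one property — diet is not herbivore AND mass ≤ 44 — and every 'No' example lacks it.
Yes: {class=reptile, legs=6, mass=21, skin=smooth, diet=carnivore}, since diet is carnivore, mass = 21. No: {class=fish, legs=1, mass=29, skin=feathers, diet=herbivore}, since diet is herbivore, mass = 29. No: {class=fish, legs=5, mass=48, skin=fur, diet=herbivore}, since diet is herbivore, mass = 48. Yes: {class=fish, legs=2, mass=38, skin=feathers, diet=carnivore}, since diet is carnivore, mass = 38. Yes: {class=insect, legs=5, mass=6, skin=scales, diet=carnivore}, since diet is carnivore, mass = 6.

Yes, No, No, Yes, Yes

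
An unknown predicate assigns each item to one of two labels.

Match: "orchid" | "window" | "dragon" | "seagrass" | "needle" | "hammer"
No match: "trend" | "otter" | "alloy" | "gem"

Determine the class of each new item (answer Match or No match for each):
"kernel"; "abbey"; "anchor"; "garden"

Match, No match, Match, Match

The rule appears to be: even length.
"kernel": length 6, checks out → Match. "abbey": length 5, fails the rule → No match. "anchor": length 6, checks out → Match. "garden": length 6, checks out → Match.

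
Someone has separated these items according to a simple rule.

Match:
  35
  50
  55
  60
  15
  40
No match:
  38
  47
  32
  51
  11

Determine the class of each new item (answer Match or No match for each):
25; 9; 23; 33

Match, No match, No match, No match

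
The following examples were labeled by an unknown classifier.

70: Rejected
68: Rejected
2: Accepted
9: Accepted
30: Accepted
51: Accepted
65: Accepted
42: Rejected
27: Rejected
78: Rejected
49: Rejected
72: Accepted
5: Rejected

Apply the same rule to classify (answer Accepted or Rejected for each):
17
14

Rejected, Rejected

'Accepted' ⟺ ≡ 2 (mod 7).
17: Rejected (17 mod 7 = 3).
14: Rejected (14 mod 7 = 0).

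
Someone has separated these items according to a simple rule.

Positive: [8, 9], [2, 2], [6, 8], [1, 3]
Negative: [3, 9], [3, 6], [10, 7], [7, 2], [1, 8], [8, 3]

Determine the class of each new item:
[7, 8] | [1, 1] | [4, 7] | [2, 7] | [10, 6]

One predicate separates the groups cleanly: |first − second| ≤ 2.
[7, 8]: Positive (|7−8| = 1).
[1, 1]: Positive (|1−1| = 0).
[4, 7]: Negative (|4−7| = 3).
[2, 7]: Negative (|2−7| = 5).
[10, 6]: Negative (|10−6| = 4).

Positive, Positive, Negative, Negative, Negative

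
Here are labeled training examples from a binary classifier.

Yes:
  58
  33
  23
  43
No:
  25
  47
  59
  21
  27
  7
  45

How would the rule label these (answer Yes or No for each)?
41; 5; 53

The distinguishing property — ≡ 3 (mod 5) — holds for all the 'Yes' cases and none of the 'No' cases.

No, No, Yes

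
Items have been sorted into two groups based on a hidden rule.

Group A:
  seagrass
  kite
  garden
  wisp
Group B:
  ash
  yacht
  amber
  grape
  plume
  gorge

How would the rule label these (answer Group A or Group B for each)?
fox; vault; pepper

Group B, Group B, Group A

The common property of the 'Group A' items is: even length. No 'Group B' item has it.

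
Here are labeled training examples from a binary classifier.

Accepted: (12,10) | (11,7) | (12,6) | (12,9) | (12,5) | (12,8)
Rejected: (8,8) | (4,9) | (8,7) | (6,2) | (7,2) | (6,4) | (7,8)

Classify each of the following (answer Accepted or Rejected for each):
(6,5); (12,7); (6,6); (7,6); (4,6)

Every 'Accepted' example satisfies: sum ≥ 17. None of the 'Rejected' examples do.
(6,5): Rejected (6+5 = 11). (12,7): Accepted (12+7 = 19). (6,6): Rejected (6+6 = 12). (7,6): Rejected (7+6 = 13). (4,6): Rejected (4+6 = 10).

Rejected, Accepted, Rejected, Rejected, Rejected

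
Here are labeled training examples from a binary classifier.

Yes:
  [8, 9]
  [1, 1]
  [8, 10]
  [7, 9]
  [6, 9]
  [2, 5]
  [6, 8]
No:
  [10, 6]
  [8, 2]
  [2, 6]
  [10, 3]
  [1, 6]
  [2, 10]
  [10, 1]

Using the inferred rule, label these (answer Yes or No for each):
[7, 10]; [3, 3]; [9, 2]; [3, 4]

Every 'Yes' example satisfies: |first − second| ≤ 3. None of the 'No' examples do.
[7, 10]: |7−10| = 3 — qualifies, so Yes. [3, 3]: |3−3| = 0 — qualifies, so Yes. [9, 2]: |9−2| = 7 — does not satisfy this, so No. [3, 4]: |3−4| = 1 — qualifies, so Yes.

Yes, Yes, No, Yes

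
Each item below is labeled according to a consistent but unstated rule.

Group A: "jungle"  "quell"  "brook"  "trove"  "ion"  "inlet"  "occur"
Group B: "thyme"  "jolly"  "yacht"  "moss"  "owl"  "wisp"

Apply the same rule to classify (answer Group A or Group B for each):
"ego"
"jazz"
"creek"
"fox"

Group A, Group B, Group A, Group B

The distinguishing property — has ≥ 2 vowels — holds for all the 'Group A' cases and none of the 'Group B' cases.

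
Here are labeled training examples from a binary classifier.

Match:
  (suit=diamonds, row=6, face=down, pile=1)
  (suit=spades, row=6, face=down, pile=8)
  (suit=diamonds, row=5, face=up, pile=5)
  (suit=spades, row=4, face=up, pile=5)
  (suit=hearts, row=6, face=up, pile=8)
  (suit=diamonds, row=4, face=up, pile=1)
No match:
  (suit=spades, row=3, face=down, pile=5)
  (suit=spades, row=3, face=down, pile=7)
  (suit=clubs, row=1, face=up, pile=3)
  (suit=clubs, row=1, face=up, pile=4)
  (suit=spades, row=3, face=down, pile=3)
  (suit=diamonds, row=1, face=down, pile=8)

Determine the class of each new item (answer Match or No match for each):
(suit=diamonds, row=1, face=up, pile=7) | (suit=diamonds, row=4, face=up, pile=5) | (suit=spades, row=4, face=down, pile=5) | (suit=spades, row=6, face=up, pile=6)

No match, Match, Match, Match

The common property of the 'Match' items is: row ≥ 4. No 'No match' item has it.
No match: (suit=diamonds, row=1, face=up, pile=7), since row = 1. Match: (suit=diamonds, row=4, face=up, pile=5), since row = 4. Match: (suit=spades, row=4, face=down, pile=5), since row = 4. Match: (suit=spades, row=6, face=up, pile=6), since row = 6.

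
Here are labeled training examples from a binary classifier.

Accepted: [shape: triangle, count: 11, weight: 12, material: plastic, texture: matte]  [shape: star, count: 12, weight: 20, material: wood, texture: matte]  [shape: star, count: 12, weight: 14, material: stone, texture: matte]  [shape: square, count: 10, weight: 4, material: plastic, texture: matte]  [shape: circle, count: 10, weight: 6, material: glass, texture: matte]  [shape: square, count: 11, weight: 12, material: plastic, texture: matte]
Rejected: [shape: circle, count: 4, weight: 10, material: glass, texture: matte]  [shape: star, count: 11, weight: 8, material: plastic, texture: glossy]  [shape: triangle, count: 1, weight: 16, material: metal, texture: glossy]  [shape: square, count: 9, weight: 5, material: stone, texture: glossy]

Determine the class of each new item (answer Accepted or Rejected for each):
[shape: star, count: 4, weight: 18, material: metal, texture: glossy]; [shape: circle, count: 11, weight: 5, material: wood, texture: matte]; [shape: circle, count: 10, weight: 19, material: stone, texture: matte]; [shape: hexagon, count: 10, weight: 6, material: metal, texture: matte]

Rejected, Accepted, Accepted, Accepted

'Accepted' ⟺ texture is matte AND count ≥ 9.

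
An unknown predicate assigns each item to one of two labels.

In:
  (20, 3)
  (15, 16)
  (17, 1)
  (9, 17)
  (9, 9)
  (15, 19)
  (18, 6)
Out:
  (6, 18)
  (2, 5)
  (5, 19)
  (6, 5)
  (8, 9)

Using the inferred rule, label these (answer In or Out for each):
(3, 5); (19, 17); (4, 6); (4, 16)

Out, In, Out, Out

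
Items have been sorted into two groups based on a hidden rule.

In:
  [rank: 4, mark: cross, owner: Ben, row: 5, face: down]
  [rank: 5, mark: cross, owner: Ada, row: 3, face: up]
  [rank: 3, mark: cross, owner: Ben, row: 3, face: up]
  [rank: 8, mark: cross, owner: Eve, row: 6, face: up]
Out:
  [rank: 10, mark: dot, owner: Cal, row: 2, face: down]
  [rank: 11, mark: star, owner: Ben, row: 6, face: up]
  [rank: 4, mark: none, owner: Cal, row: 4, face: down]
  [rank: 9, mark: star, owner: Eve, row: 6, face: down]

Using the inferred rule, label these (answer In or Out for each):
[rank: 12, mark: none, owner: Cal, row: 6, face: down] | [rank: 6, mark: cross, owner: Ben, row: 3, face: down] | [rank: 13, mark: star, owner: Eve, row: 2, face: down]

A rule that fits every label: mark is cross — true of each 'In' example, false of each 'Out' one.
[rank: 12, mark: none, owner: Cal, row: 6, face: down]: mark is none — doesn't match, so Out.
[rank: 6, mark: cross, owner: Ben, row: 3, face: down]: mark is cross — fits, so In.
[rank: 13, mark: star, owner: Eve, row: 2, face: down]: mark is star — doesn't match, so Out.

Out, In, Out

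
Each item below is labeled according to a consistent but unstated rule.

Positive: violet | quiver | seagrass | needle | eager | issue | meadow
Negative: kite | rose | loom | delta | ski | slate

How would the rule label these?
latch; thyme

Negative, Negative

The simplest hypothesis consistent with all the labels is: has ≥ 3 vowels.
latch: Negative (1 vowel). thyme: Negative (1 vowel).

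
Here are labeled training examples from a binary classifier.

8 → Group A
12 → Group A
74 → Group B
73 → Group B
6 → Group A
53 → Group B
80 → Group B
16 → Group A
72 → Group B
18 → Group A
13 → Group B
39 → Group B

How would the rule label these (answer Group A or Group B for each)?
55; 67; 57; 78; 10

Group B, Group B, Group B, Group B, Group A

The classifier is using: even AND at most 18.
55: 55 is odd, 55 > 18, lacks this property → Group B. 67: 67 is odd, 67 > 18, lacks this property → Group B. 57: 57 is odd, 57 > 18, lacks this property → Group B. 78: 78 is even, 78 > 18, lacks this property → Group B. 10: 10 is even, 10 ≤ 18, has this property → Group A.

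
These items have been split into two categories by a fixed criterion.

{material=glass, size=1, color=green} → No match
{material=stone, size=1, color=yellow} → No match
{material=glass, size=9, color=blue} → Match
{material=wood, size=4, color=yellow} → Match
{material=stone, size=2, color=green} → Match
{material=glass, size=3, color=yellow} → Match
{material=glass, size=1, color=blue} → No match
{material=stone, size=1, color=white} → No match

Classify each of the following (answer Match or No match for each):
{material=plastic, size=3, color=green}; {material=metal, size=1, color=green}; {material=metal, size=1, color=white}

The common property of the 'Match' items is: size ≥ 2. No 'No match' item has it.
{material=plastic, size=3, color=green}: size = 3 — checks out, so Match. {material=metal, size=1, color=green}: size = 1 — doesn't qualify, so No match. {material=metal, size=1, color=white}: size = 1 — doesn't qualify, so No match.

Match, No match, No match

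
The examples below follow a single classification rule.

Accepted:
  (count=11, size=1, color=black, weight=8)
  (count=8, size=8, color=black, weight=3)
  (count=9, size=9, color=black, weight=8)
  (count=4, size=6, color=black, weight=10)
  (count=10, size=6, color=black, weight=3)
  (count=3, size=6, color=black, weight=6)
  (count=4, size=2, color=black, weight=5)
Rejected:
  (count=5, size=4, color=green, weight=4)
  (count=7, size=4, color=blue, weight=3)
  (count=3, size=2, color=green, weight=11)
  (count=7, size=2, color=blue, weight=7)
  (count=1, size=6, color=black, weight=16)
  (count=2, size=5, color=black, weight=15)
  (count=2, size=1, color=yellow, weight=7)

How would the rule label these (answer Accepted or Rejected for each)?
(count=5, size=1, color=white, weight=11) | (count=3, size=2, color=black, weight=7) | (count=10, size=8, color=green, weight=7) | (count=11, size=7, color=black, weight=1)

A rule that fits every label: color is black AND count ≥ 3 — true of each 'Accepted' example, false of each 'Rejected' one.
(count=5, size=1, color=white, weight=11): Rejected (color is white, count = 5).
(count=3, size=2, color=black, weight=7): Accepted (color is black, count = 3).
(count=10, size=8, color=green, weight=7): Rejected (color is green, count = 10).
(count=11, size=7, color=black, weight=1): Accepted (color is black, count = 11).

Rejected, Accepted, Rejected, Accepted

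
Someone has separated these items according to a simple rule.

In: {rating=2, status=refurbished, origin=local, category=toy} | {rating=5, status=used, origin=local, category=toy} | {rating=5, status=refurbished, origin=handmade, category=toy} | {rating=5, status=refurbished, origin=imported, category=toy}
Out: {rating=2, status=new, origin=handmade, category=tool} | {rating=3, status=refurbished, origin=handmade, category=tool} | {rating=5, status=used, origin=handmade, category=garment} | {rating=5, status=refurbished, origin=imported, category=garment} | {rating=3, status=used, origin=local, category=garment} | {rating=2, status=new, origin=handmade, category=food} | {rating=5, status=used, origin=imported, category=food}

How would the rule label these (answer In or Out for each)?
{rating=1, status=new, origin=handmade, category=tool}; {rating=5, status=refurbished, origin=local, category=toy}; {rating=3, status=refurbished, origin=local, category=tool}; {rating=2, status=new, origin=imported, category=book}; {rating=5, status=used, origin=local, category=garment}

Rule: category is toy. This holds for each 'In' example and fails for each 'Out' one.
{rating=1, status=new, origin=handmade, category=tool}: category is tool, doesn't match → Out. {rating=5, status=refurbished, origin=local, category=toy}: category is toy, has this property → In. {rating=3, status=refurbished, origin=local, category=tool}: category is tool, doesn't match → Out. {rating=2, status=new, origin=imported, category=book}: category is book, doesn't match → Out. {rating=5, status=used, origin=local, category=garment}: category is garment, doesn't match → Out.

Out, In, Out, Out, Out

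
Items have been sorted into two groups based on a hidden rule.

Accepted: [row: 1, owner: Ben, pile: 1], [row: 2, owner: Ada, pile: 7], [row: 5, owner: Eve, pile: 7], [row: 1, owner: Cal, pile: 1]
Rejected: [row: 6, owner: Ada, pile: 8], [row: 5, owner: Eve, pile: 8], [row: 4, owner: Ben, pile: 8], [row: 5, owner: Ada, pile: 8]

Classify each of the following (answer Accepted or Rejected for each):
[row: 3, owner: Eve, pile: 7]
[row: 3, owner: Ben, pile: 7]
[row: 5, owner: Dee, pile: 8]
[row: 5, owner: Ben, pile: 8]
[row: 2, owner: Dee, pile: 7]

Accepted, Accepted, Rejected, Rejected, Accepted

The classifier is using: pile ≤ 7.
[row: 3, owner: Eve, pile: 7]: pile = 7, meets the rule → Accepted. [row: 3, owner: Ben, pile: 7]: pile = 7, meets the rule → Accepted. [row: 5, owner: Dee, pile: 8]: pile = 8, fails the rule → Rejected. [row: 5, owner: Ben, pile: 8]: pile = 8, fails the rule → Rejected. [row: 2, owner: Dee, pile: 7]: pile = 7, meets the rule → Accepted.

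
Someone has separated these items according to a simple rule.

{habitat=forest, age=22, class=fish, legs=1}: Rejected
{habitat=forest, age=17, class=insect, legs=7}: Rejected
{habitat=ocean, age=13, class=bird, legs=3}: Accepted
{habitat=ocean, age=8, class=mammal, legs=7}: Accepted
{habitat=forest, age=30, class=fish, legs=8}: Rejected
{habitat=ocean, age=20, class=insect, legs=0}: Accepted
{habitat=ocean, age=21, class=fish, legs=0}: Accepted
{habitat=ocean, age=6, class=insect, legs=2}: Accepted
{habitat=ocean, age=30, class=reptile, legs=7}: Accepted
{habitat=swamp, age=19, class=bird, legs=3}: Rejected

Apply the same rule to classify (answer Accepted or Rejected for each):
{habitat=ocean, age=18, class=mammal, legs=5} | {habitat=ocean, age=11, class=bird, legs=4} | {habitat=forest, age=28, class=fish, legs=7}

Accepted, Accepted, Rejected

Looking at the examples, the only property every 'Accepted' case has and every 'Rejected' case lacks is: habitat is ocean.
{habitat=ocean, age=18, class=mammal, legs=5} — habitat is ocean, hence Accepted. {habitat=ocean, age=11, class=bird, legs=4} — habitat is ocean, hence Accepted. {habitat=forest, age=28, class=fish, legs=7} — habitat is forest, hence Rejected.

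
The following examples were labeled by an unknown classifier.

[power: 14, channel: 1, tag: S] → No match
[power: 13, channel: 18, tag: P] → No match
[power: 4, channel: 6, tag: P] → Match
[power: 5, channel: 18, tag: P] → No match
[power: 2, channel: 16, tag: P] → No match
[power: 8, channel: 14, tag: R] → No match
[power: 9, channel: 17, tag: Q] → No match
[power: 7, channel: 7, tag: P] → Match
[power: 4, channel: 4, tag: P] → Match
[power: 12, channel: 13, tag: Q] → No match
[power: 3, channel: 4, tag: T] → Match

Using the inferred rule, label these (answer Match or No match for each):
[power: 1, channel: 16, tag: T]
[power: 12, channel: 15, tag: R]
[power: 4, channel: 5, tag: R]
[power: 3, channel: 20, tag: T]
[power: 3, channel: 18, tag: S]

No match, No match, Match, No match, No match

A rule that fits every label: channel ≤ 7 AND power ≤ 7 — true of each 'Match' example, false of each 'No match' one.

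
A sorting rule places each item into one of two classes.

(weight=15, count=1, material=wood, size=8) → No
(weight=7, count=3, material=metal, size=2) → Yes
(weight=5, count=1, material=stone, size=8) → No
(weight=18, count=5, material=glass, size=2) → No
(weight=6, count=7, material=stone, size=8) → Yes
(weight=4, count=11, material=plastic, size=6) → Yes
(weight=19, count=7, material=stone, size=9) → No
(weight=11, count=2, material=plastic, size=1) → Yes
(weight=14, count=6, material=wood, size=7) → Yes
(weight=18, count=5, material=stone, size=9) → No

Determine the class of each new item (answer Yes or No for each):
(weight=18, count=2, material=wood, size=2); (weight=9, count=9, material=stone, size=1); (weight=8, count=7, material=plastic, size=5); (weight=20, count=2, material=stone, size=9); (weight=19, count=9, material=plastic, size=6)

The rule appears to be: weight ≤ 14 AND count ≥ 2.

No, Yes, Yes, No, No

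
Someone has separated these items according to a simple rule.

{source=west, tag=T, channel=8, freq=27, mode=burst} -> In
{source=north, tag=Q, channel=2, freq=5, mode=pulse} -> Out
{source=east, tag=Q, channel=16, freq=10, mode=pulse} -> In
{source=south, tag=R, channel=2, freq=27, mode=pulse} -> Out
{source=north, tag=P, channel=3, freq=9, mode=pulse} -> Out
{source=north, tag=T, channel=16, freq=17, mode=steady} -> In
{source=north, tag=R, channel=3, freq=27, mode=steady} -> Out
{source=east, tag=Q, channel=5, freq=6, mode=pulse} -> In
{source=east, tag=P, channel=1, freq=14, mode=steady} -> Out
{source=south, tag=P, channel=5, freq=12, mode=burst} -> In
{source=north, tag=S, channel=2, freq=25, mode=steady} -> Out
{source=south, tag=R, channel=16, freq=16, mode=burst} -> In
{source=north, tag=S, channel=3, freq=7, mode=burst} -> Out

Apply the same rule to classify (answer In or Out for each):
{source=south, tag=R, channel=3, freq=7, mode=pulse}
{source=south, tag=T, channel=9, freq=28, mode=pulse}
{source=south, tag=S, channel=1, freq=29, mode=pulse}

Out, In, Out

All 'In' examples share one property — channel ≥ 5 — and every 'Out' example lacks it.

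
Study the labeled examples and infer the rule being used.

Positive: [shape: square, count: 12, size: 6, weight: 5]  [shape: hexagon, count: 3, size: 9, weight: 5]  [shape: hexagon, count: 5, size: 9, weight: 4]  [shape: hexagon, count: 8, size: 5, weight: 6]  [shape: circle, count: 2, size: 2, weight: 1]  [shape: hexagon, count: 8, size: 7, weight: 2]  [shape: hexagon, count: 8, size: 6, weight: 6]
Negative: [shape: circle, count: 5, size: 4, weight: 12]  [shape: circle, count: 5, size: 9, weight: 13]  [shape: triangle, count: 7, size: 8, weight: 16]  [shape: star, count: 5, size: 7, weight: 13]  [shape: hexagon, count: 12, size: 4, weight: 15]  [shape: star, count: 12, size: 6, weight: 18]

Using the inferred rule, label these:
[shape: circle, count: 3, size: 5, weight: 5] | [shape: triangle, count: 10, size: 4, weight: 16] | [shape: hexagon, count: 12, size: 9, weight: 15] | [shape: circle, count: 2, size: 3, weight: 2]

Positive, Negative, Negative, Positive

The distinguishing property — weight ≤ 6 — holds for all the 'Positive' cases and none of the 'Negative' cases.
Positive: [shape: circle, count: 3, size: 5, weight: 5], since weight = 5. Negative: [shape: triangle, count: 10, size: 4, weight: 16], since weight = 16. Negative: [shape: hexagon, count: 12, size: 9, weight: 15], since weight = 15. Positive: [shape: circle, count: 2, size: 3, weight: 2], since weight = 2.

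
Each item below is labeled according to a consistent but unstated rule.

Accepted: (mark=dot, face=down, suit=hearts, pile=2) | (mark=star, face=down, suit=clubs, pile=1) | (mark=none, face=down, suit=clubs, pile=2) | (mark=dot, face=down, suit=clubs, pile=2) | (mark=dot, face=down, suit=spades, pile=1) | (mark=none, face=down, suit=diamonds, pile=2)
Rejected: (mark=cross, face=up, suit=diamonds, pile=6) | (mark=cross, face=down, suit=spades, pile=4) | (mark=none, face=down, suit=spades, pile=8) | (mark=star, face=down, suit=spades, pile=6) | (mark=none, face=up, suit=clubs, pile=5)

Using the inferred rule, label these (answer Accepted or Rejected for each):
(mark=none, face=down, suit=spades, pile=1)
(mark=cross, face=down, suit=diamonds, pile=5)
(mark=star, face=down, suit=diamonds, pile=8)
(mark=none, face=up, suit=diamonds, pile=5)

The distinguishing property — pile ≤ 2 — holds for all the 'Accepted' cases and none of the 'Rejected' cases.

Accepted, Rejected, Rejected, Rejected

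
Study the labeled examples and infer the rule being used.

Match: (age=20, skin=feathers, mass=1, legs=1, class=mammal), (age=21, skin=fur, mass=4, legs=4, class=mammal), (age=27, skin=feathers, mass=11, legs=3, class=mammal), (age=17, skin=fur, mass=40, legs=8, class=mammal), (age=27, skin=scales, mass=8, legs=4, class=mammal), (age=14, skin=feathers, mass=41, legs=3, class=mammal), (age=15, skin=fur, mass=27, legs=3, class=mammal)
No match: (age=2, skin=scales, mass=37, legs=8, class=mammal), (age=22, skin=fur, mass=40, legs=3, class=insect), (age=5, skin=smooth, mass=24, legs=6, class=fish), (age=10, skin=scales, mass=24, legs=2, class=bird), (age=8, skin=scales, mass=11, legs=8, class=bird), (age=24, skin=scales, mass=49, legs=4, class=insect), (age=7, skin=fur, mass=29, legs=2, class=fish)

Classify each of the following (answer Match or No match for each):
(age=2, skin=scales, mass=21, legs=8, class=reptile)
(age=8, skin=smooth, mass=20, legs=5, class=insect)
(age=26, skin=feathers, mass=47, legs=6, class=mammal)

The simplest hypothesis consistent with all the labels is: class is mammal AND age ≥ 5.
No match: (age=2, skin=scales, mass=21, legs=8, class=reptile), since class is reptile, age = 2. No match: (age=8, skin=smooth, mass=20, legs=5, class=insect), since class is insect, age = 8. Match: (age=26, skin=feathers, mass=47, legs=6, class=mammal), since class is mammal, age = 26.

No match, No match, Match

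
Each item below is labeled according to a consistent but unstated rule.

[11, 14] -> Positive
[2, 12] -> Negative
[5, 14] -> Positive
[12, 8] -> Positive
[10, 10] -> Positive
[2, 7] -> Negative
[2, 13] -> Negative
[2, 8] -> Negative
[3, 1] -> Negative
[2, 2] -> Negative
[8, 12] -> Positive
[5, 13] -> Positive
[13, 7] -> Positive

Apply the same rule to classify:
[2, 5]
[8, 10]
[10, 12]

The distinguishing property — sum ≥ 18 — holds for all the 'Positive' cases and none of the 'Negative' cases.

Negative, Positive, Positive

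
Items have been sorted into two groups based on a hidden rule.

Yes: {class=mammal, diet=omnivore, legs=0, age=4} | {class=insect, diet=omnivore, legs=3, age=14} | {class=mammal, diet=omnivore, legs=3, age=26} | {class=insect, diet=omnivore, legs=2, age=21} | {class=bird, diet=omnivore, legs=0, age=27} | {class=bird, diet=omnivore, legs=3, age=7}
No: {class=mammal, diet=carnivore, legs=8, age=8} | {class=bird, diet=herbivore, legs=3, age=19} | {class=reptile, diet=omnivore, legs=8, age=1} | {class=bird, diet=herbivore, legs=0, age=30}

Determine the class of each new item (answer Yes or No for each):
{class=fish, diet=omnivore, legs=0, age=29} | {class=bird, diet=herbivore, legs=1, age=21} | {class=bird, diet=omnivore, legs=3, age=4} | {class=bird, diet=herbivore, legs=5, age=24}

The distinguishing property — diet is omnivore AND age ≥ 4 — holds for all the 'Yes' cases and none of the 'No' cases.

Yes, No, Yes, No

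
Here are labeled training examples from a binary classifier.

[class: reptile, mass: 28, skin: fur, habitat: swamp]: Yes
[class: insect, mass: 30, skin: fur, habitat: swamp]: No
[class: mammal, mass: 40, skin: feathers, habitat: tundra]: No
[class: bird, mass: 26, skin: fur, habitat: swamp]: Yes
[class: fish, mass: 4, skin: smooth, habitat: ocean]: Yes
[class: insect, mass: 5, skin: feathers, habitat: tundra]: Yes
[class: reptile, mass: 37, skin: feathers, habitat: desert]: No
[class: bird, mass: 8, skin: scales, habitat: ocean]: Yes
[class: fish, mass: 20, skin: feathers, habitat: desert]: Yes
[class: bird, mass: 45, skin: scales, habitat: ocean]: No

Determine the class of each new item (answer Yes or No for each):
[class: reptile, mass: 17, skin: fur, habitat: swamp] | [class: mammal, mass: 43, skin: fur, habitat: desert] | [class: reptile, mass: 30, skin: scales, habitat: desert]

The simplest hypothesis consistent with all the labels is: mass ≤ 28.
[class: reptile, mass: 17, skin: fur, habitat: swamp] — mass = 17, hence Yes. [class: mammal, mass: 43, skin: fur, habitat: desert] — mass = 43, hence No. [class: reptile, mass: 30, skin: scales, habitat: desert] — mass = 30, hence No.

Yes, No, No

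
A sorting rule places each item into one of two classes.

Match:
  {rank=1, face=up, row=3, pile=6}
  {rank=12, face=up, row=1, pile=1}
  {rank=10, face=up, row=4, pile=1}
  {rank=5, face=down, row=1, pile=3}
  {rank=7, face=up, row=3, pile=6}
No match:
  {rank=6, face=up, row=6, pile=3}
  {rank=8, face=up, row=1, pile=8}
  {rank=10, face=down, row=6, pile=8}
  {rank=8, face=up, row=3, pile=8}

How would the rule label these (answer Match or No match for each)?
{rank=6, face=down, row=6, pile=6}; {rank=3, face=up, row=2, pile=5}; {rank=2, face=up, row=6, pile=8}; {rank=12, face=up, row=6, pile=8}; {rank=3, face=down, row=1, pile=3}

No match, Match, No match, No match, Match

The simplest hypothesis consistent with all the labels is: pile ≤ 6 AND row ≤ 4.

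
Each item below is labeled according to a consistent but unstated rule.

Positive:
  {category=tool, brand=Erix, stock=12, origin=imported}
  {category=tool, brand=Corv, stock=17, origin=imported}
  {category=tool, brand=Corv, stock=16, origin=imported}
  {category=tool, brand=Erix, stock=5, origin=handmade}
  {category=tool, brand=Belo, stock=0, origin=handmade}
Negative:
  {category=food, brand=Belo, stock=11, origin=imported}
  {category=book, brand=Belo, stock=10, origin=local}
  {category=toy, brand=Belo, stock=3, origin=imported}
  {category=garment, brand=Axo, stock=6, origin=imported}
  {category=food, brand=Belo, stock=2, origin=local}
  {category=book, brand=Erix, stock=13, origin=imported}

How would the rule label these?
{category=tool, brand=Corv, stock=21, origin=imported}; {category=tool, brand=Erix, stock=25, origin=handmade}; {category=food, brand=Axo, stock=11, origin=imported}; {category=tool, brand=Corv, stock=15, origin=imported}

Positive, Positive, Negative, Positive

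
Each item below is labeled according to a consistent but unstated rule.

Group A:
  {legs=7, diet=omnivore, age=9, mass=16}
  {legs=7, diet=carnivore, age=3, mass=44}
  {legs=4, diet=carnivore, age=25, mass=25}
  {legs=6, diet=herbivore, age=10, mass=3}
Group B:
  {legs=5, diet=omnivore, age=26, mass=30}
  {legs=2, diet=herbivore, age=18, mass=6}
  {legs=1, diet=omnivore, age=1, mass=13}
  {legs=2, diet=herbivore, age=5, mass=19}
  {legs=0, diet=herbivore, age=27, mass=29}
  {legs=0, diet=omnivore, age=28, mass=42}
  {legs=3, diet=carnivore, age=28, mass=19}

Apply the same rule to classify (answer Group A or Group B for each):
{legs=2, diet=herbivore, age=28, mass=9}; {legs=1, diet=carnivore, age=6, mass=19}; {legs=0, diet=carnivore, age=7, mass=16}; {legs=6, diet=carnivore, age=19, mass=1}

The pattern is that an item is 'Group A' exactly when: legs ≥ 3 AND age ≤ 25.
Group B: {legs=2, diet=herbivore, age=28, mass=9}, since legs = 2, age = 28. Group B: {legs=1, diet=carnivore, age=6, mass=19}, since legs = 1, age = 6. Group B: {legs=0, diet=carnivore, age=7, mass=16}, since legs = 0, age = 7. Group A: {legs=6, diet=carnivore, age=19, mass=1}, since legs = 6, age = 19.

Group B, Group B, Group B, Group A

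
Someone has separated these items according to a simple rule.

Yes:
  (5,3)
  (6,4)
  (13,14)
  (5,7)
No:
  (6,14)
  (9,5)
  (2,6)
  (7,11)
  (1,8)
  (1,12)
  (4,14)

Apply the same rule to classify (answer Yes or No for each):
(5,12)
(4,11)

No, No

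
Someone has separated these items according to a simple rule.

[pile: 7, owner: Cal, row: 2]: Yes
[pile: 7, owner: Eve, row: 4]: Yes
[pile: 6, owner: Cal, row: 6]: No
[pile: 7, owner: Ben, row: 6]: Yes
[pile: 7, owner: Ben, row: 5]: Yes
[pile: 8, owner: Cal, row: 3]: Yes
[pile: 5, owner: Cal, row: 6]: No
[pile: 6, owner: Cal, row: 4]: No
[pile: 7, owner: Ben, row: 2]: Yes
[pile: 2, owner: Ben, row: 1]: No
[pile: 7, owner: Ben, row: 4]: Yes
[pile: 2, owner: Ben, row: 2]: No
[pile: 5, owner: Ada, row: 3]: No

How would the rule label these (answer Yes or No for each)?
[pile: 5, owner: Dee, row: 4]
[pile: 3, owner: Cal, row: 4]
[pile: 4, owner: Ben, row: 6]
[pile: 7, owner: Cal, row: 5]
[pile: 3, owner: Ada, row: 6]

No, No, No, Yes, No

The simplest hypothesis consistent with all the labels is: pile ≥ 7.
[pile: 5, owner: Dee, row: 4]: No (pile = 5). [pile: 3, owner: Cal, row: 4]: No (pile = 3). [pile: 4, owner: Ben, row: 6]: No (pile = 4). [pile: 7, owner: Cal, row: 5]: Yes (pile = 7). [pile: 3, owner: Ada, row: 6]: No (pile = 3).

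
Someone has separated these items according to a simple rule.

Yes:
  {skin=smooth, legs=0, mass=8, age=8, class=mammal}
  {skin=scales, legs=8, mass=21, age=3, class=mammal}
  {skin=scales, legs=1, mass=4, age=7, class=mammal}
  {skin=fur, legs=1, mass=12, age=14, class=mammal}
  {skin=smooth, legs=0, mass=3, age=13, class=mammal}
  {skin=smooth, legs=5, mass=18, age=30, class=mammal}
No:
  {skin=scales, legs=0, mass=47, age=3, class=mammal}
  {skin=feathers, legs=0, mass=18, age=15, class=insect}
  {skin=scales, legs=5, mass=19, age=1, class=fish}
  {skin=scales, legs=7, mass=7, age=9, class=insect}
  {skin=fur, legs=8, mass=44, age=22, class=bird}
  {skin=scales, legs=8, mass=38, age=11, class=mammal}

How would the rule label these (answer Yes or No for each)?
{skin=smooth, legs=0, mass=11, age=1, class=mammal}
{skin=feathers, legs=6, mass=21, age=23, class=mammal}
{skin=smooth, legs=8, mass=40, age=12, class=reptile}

Yes, Yes, No

The rule appears to be: class is mammal AND mass ≤ 21.
{skin=smooth, legs=0, mass=11, age=1, class=mammal} → class is mammal, mass = 11 → Yes. {skin=feathers, legs=6, mass=21, age=23, class=mammal} → class is mammal, mass = 21 → Yes. {skin=smooth, legs=8, mass=40, age=12, class=reptile} → class is reptile, mass = 40 → No.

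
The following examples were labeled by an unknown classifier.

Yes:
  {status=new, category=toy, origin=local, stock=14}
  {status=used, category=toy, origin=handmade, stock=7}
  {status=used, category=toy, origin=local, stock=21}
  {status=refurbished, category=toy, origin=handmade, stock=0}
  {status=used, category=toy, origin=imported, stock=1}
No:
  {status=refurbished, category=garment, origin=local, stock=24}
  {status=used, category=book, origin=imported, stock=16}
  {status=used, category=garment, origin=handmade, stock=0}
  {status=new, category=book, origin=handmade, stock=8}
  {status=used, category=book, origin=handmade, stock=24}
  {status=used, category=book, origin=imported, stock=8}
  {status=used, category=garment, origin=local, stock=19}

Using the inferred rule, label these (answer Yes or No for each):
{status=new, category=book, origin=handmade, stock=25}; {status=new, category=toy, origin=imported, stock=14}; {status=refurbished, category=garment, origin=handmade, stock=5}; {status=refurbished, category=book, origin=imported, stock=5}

Rule: category is toy. This holds for each 'Yes' example and fails for each 'No' one.
{status=new, category=book, origin=handmade, stock=25} — category is book, hence No. {status=new, category=toy, origin=imported, stock=14} — category is toy, hence Yes. {status=refurbished, category=garment, origin=handmade, stock=5} — category is garment, hence No. {status=refurbished, category=book, origin=imported, stock=5} — category is book, hence No.

No, Yes, No, No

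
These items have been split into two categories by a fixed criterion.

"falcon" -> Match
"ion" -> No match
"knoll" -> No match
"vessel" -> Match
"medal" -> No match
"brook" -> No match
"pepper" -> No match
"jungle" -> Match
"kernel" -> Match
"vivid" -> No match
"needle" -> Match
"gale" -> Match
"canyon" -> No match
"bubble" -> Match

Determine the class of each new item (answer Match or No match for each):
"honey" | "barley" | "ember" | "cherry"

The distinguishing property — even length AND contains 'l' — holds for all the 'Match' cases and none of the 'No match' cases.

No match, Match, No match, No match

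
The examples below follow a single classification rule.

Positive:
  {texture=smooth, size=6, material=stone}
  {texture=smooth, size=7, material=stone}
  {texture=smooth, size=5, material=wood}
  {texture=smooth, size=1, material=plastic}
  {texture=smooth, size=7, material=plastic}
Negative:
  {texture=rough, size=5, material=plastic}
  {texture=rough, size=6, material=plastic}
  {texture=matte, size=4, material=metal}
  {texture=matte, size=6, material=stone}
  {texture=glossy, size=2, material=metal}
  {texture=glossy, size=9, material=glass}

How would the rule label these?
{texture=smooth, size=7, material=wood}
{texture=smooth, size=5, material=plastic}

The distinguishing property — texture is smooth — holds for all the 'Positive' cases and none of the 'Negative' cases.

Positive, Positive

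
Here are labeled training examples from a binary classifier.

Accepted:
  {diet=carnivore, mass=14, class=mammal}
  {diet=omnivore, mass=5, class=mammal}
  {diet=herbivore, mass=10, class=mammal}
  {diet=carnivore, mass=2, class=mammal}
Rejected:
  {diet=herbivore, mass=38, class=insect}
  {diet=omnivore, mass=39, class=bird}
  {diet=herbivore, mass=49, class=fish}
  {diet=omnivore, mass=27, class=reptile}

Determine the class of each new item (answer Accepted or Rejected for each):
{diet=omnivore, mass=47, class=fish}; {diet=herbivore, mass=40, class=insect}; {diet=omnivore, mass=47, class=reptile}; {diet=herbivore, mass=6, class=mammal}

A rule that fits every label: class is mammal — true of each 'Accepted' example, false of each 'Rejected' one.
{diet=omnivore, mass=47, class=fish}: Rejected (class is fish). {diet=herbivore, mass=40, class=insect}: Rejected (class is insect). {diet=omnivore, mass=47, class=reptile}: Rejected (class is reptile). {diet=herbivore, mass=6, class=mammal}: Accepted (class is mammal).

Rejected, Rejected, Rejected, Accepted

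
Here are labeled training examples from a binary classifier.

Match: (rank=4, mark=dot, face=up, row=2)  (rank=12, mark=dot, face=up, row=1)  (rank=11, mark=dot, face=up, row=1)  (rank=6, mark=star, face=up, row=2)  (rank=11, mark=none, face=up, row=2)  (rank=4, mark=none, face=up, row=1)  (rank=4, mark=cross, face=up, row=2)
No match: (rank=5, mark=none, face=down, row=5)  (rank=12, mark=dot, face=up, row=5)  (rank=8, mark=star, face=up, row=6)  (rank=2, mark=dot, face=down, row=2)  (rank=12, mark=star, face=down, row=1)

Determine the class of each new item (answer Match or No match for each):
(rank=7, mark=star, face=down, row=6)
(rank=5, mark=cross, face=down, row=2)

A rule that fits every label: face is up AND row ≤ 2 — true of each 'Match' example, false of each 'No match' one.
No match: (rank=7, mark=star, face=down, row=6), since face is down, row = 6.
No match: (rank=5, mark=cross, face=down, row=2), since face is down, row = 2.

No match, No match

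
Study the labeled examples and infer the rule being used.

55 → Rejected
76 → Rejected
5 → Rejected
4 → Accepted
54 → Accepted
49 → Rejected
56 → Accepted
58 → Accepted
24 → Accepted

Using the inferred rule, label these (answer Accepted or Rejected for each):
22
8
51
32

Every 'Accepted' example satisfies: even AND at most 58. None of the 'Rejected' examples do.
22 → 22 is even, 22 ≤ 58 → Accepted.
8 → 8 is even, 8 ≤ 58 → Accepted.
51 → 51 is odd, 51 ≤ 58 → Rejected.
32 → 32 is even, 32 ≤ 58 → Accepted.

Accepted, Accepted, Rejected, Accepted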